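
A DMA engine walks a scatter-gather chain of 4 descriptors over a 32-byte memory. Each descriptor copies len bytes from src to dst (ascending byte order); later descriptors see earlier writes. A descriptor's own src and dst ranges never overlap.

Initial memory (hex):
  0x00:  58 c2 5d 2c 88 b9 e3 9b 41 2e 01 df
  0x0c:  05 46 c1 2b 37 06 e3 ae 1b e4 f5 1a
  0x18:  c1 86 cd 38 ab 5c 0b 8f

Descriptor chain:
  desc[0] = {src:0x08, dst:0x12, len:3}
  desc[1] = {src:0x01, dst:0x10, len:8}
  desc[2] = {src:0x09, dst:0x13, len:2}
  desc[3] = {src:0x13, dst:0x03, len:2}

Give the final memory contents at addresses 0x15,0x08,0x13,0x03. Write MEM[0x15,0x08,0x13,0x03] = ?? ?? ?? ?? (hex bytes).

  after D0: wrote 3B at 0x12 = 412e01
  after D1: wrote 8B at 0x10 = c25d2c88b9e39b41
  after D2: wrote 2B at 0x13 = 2e01
  after D3: wrote 2B at 0x03 = 2e01
query mem[0x15]=0xe3, mem[0x08]=0x41, mem[0x13]=0x2e, mem[0x03]=0x2e

MEM[0x15,0x08,0x13,0x03] = e3 41 2e 2e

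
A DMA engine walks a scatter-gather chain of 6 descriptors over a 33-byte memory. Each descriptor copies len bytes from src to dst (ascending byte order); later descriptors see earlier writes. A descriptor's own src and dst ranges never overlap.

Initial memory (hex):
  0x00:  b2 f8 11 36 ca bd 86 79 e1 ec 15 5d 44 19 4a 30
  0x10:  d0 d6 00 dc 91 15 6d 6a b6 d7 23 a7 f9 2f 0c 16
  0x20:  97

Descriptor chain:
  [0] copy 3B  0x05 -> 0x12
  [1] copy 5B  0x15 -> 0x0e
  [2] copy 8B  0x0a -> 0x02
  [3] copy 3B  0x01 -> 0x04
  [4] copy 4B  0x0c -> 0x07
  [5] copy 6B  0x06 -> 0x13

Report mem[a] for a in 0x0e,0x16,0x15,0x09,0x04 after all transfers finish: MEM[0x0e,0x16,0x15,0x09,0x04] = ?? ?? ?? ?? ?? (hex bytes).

D0: mem[0x12..0x14] <- [bd 86 79]
D1: mem[0x0e..0x12] <- [15 6d 6a b6 d7]
D2: mem[0x02..0x09] <- [15 5d 44 19 15 6d 6a b6]
D3: mem[0x04..0x06] <- [f8 15 5d]
D4: mem[0x07..0x0a] <- [44 19 15 6d]
D5: mem[0x13..0x18] <- [5d 44 19 15 6d 5d]
query mem[0x0e]=0x15, mem[0x16]=0x15, mem[0x15]=0x19, mem[0x09]=0x15, mem[0x04]=0xf8

MEM[0x0e,0x16,0x15,0x09,0x04] = 15 15 19 15 f8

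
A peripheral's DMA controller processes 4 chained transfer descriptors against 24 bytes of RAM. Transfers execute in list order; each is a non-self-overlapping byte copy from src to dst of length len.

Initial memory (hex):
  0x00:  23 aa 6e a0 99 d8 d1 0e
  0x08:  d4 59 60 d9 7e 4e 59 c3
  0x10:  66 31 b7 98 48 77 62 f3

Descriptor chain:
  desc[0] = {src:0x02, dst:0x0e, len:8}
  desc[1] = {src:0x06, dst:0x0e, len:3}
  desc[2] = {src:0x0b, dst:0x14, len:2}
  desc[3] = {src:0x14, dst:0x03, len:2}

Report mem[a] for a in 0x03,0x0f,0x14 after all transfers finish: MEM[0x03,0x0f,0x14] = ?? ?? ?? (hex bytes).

MEM[0x03,0x0f,0x14] = d9 0e d9

[0] 0x02->0x0e len=8 : 6e a0 99 d8 d1 0e d4 59
[1] 0x06->0x0e len=3 : d1 0e d4
[2] 0x0b->0x14 len=2 : d9 7e
[3] 0x14->0x03 len=2 : d9 7e
query mem[0x03]=0xd9, mem[0x0f]=0x0e, mem[0x14]=0xd9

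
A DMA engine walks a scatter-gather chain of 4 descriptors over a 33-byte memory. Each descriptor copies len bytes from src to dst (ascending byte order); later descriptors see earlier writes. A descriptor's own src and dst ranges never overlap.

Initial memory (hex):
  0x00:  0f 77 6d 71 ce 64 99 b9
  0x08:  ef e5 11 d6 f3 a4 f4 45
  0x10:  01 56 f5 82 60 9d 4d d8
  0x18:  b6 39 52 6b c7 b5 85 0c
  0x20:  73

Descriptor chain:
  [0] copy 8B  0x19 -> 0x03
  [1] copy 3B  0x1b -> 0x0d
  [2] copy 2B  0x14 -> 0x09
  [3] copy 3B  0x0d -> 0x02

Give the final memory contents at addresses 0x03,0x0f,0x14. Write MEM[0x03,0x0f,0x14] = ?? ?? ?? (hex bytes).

  after D0: wrote 8B at 0x03 = 39526bc7b5850c73
  after D1: wrote 3B at 0x0d = 6bc7b5
  after D2: wrote 2B at 0x09 = 609d
  after D3: wrote 3B at 0x02 = 6bc7b5
query mem[0x03]=0xc7, mem[0x0f]=0xb5, mem[0x14]=0x60

MEM[0x03,0x0f,0x14] = c7 b5 60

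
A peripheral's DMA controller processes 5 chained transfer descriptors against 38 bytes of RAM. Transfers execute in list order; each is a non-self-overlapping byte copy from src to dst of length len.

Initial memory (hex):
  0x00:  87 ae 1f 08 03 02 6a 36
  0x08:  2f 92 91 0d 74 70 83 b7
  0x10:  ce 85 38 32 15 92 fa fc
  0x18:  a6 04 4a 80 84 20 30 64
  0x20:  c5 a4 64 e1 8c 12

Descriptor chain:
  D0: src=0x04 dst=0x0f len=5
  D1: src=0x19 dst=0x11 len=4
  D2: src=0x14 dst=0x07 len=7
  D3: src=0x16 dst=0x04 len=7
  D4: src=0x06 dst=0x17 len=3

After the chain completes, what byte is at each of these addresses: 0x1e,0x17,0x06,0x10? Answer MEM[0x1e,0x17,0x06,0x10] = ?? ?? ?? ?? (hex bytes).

MEM[0x1e,0x17,0x06,0x10] = 30 a6 a6 02

D0: mem[0x0f..0x13] <- [03 02 6a 36 2f]
D1: mem[0x11..0x14] <- [04 4a 80 84]
D2: mem[0x07..0x0d] <- [84 92 fa fc a6 04 4a]
D3: mem[0x04..0x0a] <- [fa fc a6 04 4a 80 84]
D4: mem[0x17..0x19] <- [a6 04 4a]
query mem[0x1e]=0x30, mem[0x17]=0xa6, mem[0x06]=0xa6, mem[0x10]=0x02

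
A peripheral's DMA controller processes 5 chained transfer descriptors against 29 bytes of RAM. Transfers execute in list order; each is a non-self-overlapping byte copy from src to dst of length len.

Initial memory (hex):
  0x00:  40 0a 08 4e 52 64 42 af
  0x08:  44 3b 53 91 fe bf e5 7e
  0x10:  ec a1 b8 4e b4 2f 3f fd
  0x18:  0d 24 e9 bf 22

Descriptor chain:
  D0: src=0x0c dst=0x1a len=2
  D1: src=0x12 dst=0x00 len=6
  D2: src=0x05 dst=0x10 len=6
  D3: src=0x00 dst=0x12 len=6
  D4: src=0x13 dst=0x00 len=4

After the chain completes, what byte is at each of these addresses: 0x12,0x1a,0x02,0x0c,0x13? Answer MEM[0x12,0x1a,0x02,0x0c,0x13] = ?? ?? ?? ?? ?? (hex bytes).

#0 dst[0x1a+2] := {0xfe,0xbf}
#1 dst[0x00+6] := {0xb8,0x4e,0xb4,0x2f,0x3f,0xfd}
#2 dst[0x10+6] := {0xfd,0x42,0xaf,0x44,0x3b,0x53}
#3 dst[0x12+6] := {0xb8,0x4e,0xb4,0x2f,0x3f,0xfd}
#4 dst[0x00+4] := {0x4e,0xb4,0x2f,0x3f}
query mem[0x12]=0xb8, mem[0x1a]=0xfe, mem[0x02]=0x2f, mem[0x0c]=0xfe, mem[0x13]=0x4e

MEM[0x12,0x1a,0x02,0x0c,0x13] = b8 fe 2f fe 4e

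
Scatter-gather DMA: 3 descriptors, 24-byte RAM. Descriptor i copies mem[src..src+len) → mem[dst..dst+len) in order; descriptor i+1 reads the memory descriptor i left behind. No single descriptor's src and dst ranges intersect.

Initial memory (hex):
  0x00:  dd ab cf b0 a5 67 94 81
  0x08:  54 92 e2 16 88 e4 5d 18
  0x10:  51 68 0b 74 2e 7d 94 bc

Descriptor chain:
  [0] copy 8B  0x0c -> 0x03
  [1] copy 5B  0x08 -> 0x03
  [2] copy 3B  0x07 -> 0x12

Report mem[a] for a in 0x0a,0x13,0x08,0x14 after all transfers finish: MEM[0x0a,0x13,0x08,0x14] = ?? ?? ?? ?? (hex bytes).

[0] 0x0c->0x03 len=8 : 88 e4 5d 18 51 68 0b 74
[1] 0x08->0x03 len=5 : 68 0b 74 16 88
[2] 0x07->0x12 len=3 : 88 68 0b
query mem[0x0a]=0x74, mem[0x13]=0x68, mem[0x08]=0x68, mem[0x14]=0x0b

MEM[0x0a,0x13,0x08,0x14] = 74 68 68 0b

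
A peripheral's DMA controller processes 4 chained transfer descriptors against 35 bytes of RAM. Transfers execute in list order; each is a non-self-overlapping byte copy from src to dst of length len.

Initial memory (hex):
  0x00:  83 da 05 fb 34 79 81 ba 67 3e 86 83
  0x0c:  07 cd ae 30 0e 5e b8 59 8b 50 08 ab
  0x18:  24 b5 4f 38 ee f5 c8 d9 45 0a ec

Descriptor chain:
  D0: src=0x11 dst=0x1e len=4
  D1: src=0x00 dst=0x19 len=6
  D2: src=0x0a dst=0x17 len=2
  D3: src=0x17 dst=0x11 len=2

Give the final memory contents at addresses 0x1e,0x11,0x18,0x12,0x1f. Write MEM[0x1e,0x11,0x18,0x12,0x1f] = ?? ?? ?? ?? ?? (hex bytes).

[0] 0x11->0x1e len=4 : 5e b8 59 8b
[1] 0x00->0x19 len=6 : 83 da 05 fb 34 79
[2] 0x0a->0x17 len=2 : 86 83
[3] 0x17->0x11 len=2 : 86 83
query mem[0x1e]=0x79, mem[0x11]=0x86, mem[0x18]=0x83, mem[0x12]=0x83, mem[0x1f]=0xb8

MEM[0x1e,0x11,0x18,0x12,0x1f] = 79 86 83 83 b8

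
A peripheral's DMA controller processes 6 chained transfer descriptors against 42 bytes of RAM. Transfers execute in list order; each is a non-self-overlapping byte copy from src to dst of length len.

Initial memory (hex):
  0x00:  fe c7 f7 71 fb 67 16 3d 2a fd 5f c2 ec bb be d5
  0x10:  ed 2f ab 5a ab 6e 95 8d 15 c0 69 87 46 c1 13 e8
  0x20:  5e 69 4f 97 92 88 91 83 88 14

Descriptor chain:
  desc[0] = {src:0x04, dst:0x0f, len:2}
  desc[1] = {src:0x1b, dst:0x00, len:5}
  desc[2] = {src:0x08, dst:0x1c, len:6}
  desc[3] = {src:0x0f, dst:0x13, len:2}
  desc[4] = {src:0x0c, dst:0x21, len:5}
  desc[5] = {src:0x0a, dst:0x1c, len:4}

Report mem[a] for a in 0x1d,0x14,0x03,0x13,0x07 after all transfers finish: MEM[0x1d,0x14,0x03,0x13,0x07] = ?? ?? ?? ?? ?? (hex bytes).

MEM[0x1d,0x14,0x03,0x13,0x07] = c2 67 13 fb 3d

#0 dst[0x0f+2] := {0xfb,0x67}
#1 dst[0x00+5] := {0x87,0x46,0xc1,0x13,0xe8}
#2 dst[0x1c+6] := {0x2a,0xfd,0x5f,0xc2,0xec,0xbb}
#3 dst[0x13+2] := {0xfb,0x67}
#4 dst[0x21+5] := {0xec,0xbb,0xbe,0xfb,0x67}
#5 dst[0x1c+4] := {0x5f,0xc2,0xec,0xbb}
query mem[0x1d]=0xc2, mem[0x14]=0x67, mem[0x03]=0x13, mem[0x13]=0xfb, mem[0x07]=0x3d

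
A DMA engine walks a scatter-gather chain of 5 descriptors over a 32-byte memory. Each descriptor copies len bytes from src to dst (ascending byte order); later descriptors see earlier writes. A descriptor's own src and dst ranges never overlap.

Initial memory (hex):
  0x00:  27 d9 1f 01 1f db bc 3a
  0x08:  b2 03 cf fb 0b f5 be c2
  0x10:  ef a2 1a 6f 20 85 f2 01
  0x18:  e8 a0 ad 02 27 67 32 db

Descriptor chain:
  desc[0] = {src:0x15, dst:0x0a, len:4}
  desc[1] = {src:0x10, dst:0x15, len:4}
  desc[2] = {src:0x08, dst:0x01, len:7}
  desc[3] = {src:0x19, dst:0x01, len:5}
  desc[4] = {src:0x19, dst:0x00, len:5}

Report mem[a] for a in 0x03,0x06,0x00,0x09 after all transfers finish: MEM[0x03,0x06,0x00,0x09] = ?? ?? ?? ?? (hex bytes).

[0] 0x15->0x0a len=4 : 85 f2 01 e8
[1] 0x10->0x15 len=4 : ef a2 1a 6f
[2] 0x08->0x01 len=7 : b2 03 85 f2 01 e8 be
[3] 0x19->0x01 len=5 : a0 ad 02 27 67
[4] 0x19->0x00 len=5 : a0 ad 02 27 67
query mem[0x03]=0x27, mem[0x06]=0xe8, mem[0x00]=0xa0, mem[0x09]=0x03

MEM[0x03,0x06,0x00,0x09] = 27 e8 a0 03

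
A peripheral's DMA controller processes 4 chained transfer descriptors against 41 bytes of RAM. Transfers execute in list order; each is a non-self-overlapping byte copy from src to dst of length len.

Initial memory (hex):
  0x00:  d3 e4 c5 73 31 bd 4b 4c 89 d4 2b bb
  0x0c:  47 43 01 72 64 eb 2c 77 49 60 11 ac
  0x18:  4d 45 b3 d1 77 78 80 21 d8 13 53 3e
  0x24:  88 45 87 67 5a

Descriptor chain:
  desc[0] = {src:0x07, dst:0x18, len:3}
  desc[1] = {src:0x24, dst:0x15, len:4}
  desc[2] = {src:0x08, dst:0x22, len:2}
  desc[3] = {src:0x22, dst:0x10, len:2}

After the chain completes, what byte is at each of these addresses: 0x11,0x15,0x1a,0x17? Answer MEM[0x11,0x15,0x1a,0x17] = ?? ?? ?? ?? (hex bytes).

MEM[0x11,0x15,0x1a,0x17] = d4 88 d4 87

D0: mem[0x18..0x1a] <- [4c 89 d4]
D1: mem[0x15..0x18] <- [88 45 87 67]
D2: mem[0x22..0x23] <- [89 d4]
D3: mem[0x10..0x11] <- [89 d4]
query mem[0x11]=0xd4, mem[0x15]=0x88, mem[0x1a]=0xd4, mem[0x17]=0x87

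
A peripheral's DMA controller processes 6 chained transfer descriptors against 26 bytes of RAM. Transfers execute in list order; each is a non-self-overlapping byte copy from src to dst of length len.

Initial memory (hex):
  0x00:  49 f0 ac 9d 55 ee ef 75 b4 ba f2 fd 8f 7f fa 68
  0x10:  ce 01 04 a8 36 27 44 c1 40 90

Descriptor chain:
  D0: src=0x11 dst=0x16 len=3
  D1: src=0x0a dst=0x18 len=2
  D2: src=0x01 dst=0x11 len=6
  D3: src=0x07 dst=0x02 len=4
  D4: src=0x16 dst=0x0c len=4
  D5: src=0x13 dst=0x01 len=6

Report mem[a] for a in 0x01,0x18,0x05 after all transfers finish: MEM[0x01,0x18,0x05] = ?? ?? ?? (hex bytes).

MEM[0x01,0x18,0x05] = 9d f2 04

D0: mem[0x16..0x18] <- [01 04 a8]
D1: mem[0x18..0x19] <- [f2 fd]
D2: mem[0x11..0x16] <- [f0 ac 9d 55 ee ef]
D3: mem[0x02..0x05] <- [75 b4 ba f2]
D4: mem[0x0c..0x0f] <- [ef 04 f2 fd]
D5: mem[0x01..0x06] <- [9d 55 ee ef 04 f2]
query mem[0x01]=0x9d, mem[0x18]=0xf2, mem[0x05]=0x04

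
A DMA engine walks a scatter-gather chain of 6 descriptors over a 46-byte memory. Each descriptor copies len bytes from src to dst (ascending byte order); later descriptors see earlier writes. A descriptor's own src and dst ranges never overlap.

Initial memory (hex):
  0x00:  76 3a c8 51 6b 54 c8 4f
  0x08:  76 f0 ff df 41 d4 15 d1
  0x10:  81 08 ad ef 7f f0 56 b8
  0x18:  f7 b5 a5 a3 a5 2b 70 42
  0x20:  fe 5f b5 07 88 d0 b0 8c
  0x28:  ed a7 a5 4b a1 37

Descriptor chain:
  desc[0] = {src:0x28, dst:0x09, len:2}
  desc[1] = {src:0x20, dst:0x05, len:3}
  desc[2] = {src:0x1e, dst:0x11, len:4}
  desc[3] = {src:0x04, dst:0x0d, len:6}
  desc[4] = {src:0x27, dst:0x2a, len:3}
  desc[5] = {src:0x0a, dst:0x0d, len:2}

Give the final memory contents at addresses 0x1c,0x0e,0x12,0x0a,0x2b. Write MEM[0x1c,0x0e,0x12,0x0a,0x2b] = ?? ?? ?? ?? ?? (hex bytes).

MEM[0x1c,0x0e,0x12,0x0a,0x2b] = a5 df ed a7 ed

  after D0: wrote 2B at 0x09 = eda7
  after D1: wrote 3B at 0x05 = fe5fb5
  after D2: wrote 4B at 0x11 = 7042fe5f
  after D3: wrote 6B at 0x0d = 6bfe5fb576ed
  after D4: wrote 3B at 0x2a = 8ceda7
  after D5: wrote 2B at 0x0d = a7df
query mem[0x1c]=0xa5, mem[0x0e]=0xdf, mem[0x12]=0xed, mem[0x0a]=0xa7, mem[0x2b]=0xed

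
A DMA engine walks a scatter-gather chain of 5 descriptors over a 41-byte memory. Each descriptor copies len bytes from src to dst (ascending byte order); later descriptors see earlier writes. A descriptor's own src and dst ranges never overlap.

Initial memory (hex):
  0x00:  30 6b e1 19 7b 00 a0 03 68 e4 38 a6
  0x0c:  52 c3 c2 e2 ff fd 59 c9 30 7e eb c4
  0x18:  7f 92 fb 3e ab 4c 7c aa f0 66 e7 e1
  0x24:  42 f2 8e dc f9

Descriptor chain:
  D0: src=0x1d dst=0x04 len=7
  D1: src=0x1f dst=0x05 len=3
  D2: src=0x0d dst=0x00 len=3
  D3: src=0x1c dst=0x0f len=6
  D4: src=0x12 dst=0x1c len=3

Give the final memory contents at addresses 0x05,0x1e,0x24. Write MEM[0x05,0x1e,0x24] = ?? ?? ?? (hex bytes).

  after D0: wrote 7B at 0x04 = 4c7caaf066e7e1
  after D1: wrote 3B at 0x05 = aaf066
  after D2: wrote 3B at 0x00 = c3c2e2
  after D3: wrote 6B at 0x0f = ab4c7caaf066
  after D4: wrote 3B at 0x1c = aaf066
query mem[0x05]=0xaa, mem[0x1e]=0x66, mem[0x24]=0x42

MEM[0x05,0x1e,0x24] = aa 66 42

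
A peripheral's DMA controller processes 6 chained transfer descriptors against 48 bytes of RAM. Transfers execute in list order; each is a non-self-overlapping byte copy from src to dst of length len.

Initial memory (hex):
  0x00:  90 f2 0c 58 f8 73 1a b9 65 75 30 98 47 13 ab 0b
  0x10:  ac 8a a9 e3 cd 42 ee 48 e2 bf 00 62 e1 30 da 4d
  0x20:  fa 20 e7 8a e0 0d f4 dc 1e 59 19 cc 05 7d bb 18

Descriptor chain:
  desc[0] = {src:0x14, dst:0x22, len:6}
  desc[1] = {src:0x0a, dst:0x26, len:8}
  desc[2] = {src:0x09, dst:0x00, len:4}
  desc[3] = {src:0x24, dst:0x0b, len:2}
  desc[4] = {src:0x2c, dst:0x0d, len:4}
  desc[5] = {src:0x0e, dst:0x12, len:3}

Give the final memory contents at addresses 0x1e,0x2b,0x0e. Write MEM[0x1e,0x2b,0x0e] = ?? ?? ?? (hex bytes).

MEM[0x1e,0x2b,0x0e] = da 0b 8a

#0 dst[0x22+6] := {0xcd,0x42,0xee,0x48,0xe2,0xbf}
#1 dst[0x26+8] := {0x30,0x98,0x47,0x13,0xab,0x0b,0xac,0x8a}
#2 dst[0x00+4] := {0x75,0x30,0x98,0x47}
#3 dst[0x0b+2] := {0xee,0x48}
#4 dst[0x0d+4] := {0xac,0x8a,0xbb,0x18}
#5 dst[0x12+3] := {0x8a,0xbb,0x18}
query mem[0x1e]=0xda, mem[0x2b]=0x0b, mem[0x0e]=0x8a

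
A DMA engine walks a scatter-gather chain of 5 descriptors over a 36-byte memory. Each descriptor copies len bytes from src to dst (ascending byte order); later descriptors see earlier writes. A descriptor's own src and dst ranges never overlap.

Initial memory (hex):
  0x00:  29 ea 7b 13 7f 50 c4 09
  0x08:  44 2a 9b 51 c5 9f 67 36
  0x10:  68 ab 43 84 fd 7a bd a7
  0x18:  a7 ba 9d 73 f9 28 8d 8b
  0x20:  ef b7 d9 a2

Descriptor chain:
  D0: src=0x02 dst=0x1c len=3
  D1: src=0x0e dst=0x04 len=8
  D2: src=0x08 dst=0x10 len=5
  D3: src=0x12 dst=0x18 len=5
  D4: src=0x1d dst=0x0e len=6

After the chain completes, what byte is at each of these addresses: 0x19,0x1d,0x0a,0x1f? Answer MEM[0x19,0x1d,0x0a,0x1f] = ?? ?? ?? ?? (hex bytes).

MEM[0x19,0x1d,0x0a,0x1f] = 7a 13 fd 8b

#0 dst[0x1c+3] := {0x7b,0x13,0x7f}
#1 dst[0x04+8] := {0x67,0x36,0x68,0xab,0x43,0x84,0xfd,0x7a}
#2 dst[0x10+5] := {0x43,0x84,0xfd,0x7a,0xc5}
#3 dst[0x18+5] := {0xfd,0x7a,0xc5,0x7a,0xbd}
#4 dst[0x0e+6] := {0x13,0x7f,0x8b,0xef,0xb7,0xd9}
query mem[0x19]=0x7a, mem[0x1d]=0x13, mem[0x0a]=0xfd, mem[0x1f]=0x8b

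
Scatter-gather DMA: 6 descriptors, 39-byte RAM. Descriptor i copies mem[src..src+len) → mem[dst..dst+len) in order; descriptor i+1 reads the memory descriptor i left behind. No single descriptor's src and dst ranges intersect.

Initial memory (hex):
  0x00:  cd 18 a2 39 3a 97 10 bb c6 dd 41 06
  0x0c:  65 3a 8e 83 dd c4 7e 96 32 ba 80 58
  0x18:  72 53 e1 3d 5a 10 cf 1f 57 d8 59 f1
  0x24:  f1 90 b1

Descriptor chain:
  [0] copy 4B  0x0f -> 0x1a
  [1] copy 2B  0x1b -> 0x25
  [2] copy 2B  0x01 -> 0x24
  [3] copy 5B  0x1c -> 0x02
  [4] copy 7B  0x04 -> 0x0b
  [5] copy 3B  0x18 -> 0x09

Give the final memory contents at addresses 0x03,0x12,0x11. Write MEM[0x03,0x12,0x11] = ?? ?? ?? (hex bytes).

MEM[0x03,0x12,0x11] = 7e 7e 41

D0: mem[0x1a..0x1d] <- [83 dd c4 7e]
D1: mem[0x25..0x26] <- [dd c4]
D2: mem[0x24..0x25] <- [18 a2]
D3: mem[0x02..0x06] <- [c4 7e cf 1f 57]
D4: mem[0x0b..0x11] <- [cf 1f 57 bb c6 dd 41]
D5: mem[0x09..0x0b] <- [72 53 83]
query mem[0x03]=0x7e, mem[0x12]=0x7e, mem[0x11]=0x41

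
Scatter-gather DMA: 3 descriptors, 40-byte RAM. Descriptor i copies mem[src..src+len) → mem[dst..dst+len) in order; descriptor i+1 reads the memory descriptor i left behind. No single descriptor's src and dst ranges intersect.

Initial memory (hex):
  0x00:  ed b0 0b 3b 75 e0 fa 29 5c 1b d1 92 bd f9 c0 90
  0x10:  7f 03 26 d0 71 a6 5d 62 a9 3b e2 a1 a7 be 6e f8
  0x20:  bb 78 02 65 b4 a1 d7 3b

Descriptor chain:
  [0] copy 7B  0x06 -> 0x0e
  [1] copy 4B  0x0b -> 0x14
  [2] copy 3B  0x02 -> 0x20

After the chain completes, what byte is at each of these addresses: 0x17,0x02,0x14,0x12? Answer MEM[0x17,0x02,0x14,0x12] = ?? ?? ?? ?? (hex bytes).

  after D0: wrote 7B at 0x0e = fa295c1bd192bd
  after D1: wrote 4B at 0x14 = 92bdf9fa
  after D2: wrote 3B at 0x20 = 0b3b75
query mem[0x17]=0xfa, mem[0x02]=0x0b, mem[0x14]=0x92, mem[0x12]=0xd1

MEM[0x17,0x02,0x14,0x12] = fa 0b 92 d1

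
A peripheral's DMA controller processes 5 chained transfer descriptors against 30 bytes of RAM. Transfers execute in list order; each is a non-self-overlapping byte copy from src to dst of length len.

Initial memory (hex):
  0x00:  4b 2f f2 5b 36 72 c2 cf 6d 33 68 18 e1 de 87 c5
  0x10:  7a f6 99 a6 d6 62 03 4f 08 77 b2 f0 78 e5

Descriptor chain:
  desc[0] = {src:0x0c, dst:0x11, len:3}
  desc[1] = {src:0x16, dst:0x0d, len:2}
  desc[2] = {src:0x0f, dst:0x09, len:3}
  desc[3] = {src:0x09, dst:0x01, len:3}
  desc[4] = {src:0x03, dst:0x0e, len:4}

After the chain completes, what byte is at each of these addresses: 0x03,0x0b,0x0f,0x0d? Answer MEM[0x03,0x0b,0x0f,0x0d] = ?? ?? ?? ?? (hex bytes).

  after D0: wrote 3B at 0x11 = e1de87
  after D1: wrote 2B at 0x0d = 034f
  after D2: wrote 3B at 0x09 = c57ae1
  after D3: wrote 3B at 0x01 = c57ae1
  after D4: wrote 4B at 0x0e = e13672c2
query mem[0x03]=0xe1, mem[0x0b]=0xe1, mem[0x0f]=0x36, mem[0x0d]=0x03

MEM[0x03,0x0b,0x0f,0x0d] = e1 e1 36 03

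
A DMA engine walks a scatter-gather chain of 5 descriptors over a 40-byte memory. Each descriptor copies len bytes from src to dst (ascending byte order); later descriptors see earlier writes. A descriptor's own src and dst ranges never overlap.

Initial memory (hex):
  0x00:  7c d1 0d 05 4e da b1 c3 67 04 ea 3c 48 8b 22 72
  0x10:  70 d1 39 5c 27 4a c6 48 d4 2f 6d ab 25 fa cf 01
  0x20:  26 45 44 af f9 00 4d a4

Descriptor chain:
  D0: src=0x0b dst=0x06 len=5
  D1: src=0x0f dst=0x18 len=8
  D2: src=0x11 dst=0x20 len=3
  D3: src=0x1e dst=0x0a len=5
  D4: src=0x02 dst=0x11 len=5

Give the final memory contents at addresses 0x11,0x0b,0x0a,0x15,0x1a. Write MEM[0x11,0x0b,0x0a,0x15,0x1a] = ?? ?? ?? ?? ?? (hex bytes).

  after D0: wrote 5B at 0x06 = 3c488b2272
  after D1: wrote 8B at 0x18 = 7270d1395c274ac6
  after D2: wrote 3B at 0x20 = d1395c
  after D3: wrote 5B at 0x0a = 4ac6d1395c
  after D4: wrote 5B at 0x11 = 0d054eda3c
query mem[0x11]=0x0d, mem[0x0b]=0xc6, mem[0x0a]=0x4a, mem[0x15]=0x3c, mem[0x1a]=0xd1

MEM[0x11,0x0b,0x0a,0x15,0x1a] = 0d c6 4a 3c d1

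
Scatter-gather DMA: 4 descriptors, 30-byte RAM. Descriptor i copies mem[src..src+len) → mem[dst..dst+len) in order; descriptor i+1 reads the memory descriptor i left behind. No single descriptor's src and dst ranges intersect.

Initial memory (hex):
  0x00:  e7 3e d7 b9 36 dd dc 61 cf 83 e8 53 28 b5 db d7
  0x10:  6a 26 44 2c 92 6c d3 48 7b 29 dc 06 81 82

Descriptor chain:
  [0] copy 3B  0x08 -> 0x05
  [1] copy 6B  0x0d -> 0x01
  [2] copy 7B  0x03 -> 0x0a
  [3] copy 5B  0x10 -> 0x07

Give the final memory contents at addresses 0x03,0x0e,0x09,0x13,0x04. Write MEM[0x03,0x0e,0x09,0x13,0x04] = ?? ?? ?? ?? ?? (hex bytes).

[0] 0x08->0x05 len=3 : cf 83 e8
[1] 0x0d->0x01 len=6 : b5 db d7 6a 26 44
[2] 0x03->0x0a len=7 : d7 6a 26 44 e8 cf 83
[3] 0x10->0x07 len=5 : 83 26 44 2c 92
query mem[0x03]=0xd7, mem[0x0e]=0xe8, mem[0x09]=0x44, mem[0x13]=0x2c, mem[0x04]=0x6a

MEM[0x03,0x0e,0x09,0x13,0x04] = d7 e8 44 2c 6a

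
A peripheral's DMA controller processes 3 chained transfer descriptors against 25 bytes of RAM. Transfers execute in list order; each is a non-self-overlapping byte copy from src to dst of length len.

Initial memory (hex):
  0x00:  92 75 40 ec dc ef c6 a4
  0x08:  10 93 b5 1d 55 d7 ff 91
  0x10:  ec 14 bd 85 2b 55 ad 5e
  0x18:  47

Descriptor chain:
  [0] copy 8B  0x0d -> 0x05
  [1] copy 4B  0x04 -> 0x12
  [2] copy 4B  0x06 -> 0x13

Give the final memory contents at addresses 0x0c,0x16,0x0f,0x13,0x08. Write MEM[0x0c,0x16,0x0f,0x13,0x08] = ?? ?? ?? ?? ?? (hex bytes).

MEM[0x0c,0x16,0x0f,0x13,0x08] = 2b 14 91 ff ec

[0] 0x0d->0x05 len=8 : d7 ff 91 ec 14 bd 85 2b
[1] 0x04->0x12 len=4 : dc d7 ff 91
[2] 0x06->0x13 len=4 : ff 91 ec 14
query mem[0x0c]=0x2b, mem[0x16]=0x14, mem[0x0f]=0x91, mem[0x13]=0xff, mem[0x08]=0xec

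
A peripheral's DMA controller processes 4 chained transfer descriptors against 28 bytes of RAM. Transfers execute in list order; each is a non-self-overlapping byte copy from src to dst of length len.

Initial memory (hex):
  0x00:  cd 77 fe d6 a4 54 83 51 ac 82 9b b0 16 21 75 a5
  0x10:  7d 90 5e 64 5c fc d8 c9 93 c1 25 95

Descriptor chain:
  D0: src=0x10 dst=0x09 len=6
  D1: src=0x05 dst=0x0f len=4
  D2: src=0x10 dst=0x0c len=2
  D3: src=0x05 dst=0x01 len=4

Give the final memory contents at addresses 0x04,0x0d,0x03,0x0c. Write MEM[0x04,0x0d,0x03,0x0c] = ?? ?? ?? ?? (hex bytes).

[0] 0x10->0x09 len=6 : 7d 90 5e 64 5c fc
[1] 0x05->0x0f len=4 : 54 83 51 ac
[2] 0x10->0x0c len=2 : 83 51
[3] 0x05->0x01 len=4 : 54 83 51 ac
query mem[0x04]=0xac, mem[0x0d]=0x51, mem[0x03]=0x51, mem[0x0c]=0x83

MEM[0x04,0x0d,0x03,0x0c] = ac 51 51 83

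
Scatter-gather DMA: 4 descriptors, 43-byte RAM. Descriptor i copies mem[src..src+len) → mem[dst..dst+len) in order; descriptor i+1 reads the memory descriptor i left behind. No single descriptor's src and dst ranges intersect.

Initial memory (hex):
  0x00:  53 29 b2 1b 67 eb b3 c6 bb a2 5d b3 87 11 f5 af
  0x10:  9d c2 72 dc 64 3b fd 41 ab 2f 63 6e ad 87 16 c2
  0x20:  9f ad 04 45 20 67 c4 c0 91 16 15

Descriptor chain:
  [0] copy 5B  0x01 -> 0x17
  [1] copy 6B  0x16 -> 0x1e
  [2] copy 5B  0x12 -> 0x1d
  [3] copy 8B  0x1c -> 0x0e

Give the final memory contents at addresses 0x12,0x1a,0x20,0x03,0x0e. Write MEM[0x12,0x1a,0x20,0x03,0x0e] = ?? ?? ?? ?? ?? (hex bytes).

  after D0: wrote 5B at 0x17 = 29b21b67eb
  after D1: wrote 6B at 0x1e = fd29b21b67eb
  after D2: wrote 5B at 0x1d = 72dc643bfd
  after D3: wrote 8B at 0x0e = ad72dc643bfd67eb
query mem[0x12]=0x3b, mem[0x1a]=0x67, mem[0x20]=0x3b, mem[0x03]=0x1b, mem[0x0e]=0xad

MEM[0x12,0x1a,0x20,0x03,0x0e] = 3b 67 3b 1b ad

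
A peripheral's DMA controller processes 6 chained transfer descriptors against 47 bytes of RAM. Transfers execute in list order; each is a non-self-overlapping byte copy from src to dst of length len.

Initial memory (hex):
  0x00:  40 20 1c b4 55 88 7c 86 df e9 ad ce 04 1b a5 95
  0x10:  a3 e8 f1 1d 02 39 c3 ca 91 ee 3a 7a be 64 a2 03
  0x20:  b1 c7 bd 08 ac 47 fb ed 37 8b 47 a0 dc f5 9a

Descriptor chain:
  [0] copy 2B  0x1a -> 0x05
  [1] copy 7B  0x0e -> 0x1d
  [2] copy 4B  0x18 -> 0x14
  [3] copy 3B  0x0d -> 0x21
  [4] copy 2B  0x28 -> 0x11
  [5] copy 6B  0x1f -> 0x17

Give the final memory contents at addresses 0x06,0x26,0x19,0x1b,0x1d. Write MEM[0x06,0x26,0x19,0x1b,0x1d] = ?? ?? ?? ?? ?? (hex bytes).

#0 dst[0x05+2] := {0x3a,0x7a}
#1 dst[0x1d+7] := {0xa5,0x95,0xa3,0xe8,0xf1,0x1d,0x02}
#2 dst[0x14+4] := {0x91,0xee,0x3a,0x7a}
#3 dst[0x21+3] := {0x1b,0xa5,0x95}
#4 dst[0x11+2] := {0x37,0x8b}
#5 dst[0x17+6] := {0xa3,0xe8,0x1b,0xa5,0x95,0xac}
query mem[0x06]=0x7a, mem[0x26]=0xfb, mem[0x19]=0x1b, mem[0x1b]=0x95, mem[0x1d]=0xa5

MEM[0x06,0x26,0x19,0x1b,0x1d] = 7a fb 1b 95 a5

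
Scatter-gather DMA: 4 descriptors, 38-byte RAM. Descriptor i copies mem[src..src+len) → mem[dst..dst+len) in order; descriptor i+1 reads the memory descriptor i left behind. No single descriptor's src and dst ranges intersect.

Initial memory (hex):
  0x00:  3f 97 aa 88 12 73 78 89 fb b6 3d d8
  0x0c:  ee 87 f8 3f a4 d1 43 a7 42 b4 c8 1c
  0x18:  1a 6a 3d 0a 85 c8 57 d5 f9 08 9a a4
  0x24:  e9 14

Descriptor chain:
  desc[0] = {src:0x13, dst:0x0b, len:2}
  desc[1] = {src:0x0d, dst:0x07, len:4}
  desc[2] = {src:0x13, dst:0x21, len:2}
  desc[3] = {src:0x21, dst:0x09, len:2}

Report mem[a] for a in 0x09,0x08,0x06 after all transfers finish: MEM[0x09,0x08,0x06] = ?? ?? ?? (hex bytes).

MEM[0x09,0x08,0x06] = a7 f8 78

  after D0: wrote 2B at 0x0b = a742
  after D1: wrote 4B at 0x07 = 87f83fa4
  after D2: wrote 2B at 0x21 = a742
  after D3: wrote 2B at 0x09 = a742
query mem[0x09]=0xa7, mem[0x08]=0xf8, mem[0x06]=0x78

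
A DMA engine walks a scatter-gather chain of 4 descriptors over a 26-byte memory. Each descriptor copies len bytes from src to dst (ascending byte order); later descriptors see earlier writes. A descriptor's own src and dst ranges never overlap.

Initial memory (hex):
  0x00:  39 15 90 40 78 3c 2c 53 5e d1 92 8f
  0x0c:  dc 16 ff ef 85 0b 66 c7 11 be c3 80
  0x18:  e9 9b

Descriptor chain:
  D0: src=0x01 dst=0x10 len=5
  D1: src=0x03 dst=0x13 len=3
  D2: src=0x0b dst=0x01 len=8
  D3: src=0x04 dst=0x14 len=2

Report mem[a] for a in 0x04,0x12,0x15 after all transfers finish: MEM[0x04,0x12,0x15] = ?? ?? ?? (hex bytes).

MEM[0x04,0x12,0x15] = ff 40 ef

D0: mem[0x10..0x14] <- [15 90 40 78 3c]
D1: mem[0x13..0x15] <- [40 78 3c]
D2: mem[0x01..0x08] <- [8f dc 16 ff ef 15 90 40]
D3: mem[0x14..0x15] <- [ff ef]
query mem[0x04]=0xff, mem[0x12]=0x40, mem[0x15]=0xef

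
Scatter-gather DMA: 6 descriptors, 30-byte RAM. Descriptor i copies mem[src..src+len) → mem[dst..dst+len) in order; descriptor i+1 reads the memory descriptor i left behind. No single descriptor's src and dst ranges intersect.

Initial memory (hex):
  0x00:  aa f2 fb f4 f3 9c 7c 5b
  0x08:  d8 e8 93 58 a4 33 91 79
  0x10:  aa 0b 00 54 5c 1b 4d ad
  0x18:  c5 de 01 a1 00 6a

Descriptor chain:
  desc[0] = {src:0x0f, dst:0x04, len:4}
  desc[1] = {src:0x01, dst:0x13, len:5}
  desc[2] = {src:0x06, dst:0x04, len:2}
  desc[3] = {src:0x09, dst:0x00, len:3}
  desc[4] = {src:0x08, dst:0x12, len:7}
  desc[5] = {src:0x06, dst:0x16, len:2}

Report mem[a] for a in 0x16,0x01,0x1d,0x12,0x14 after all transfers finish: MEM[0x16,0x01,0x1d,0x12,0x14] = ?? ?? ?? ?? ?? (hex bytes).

D0: mem[0x04..0x07] <- [79 aa 0b 00]
D1: mem[0x13..0x17] <- [f2 fb f4 79 aa]
D2: mem[0x04..0x05] <- [0b 00]
D3: mem[0x00..0x02] <- [e8 93 58]
D4: mem[0x12..0x18] <- [d8 e8 93 58 a4 33 91]
D5: mem[0x16..0x17] <- [0b 00]
query mem[0x16]=0x0b, mem[0x01]=0x93, mem[0x1d]=0x6a, mem[0x12]=0xd8, mem[0x14]=0x93

MEM[0x16,0x01,0x1d,0x12,0x14] = 0b 93 6a d8 93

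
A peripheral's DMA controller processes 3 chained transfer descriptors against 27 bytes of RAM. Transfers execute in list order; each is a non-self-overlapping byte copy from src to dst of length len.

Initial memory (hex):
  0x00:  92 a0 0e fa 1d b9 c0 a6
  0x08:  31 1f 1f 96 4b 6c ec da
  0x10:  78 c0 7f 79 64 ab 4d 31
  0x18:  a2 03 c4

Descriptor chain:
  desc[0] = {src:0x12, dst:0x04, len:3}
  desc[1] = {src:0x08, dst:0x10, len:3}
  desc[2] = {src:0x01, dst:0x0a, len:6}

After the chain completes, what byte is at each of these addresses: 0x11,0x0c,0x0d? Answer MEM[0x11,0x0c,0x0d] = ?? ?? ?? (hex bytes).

  after D0: wrote 3B at 0x04 = 7f7964
  after D1: wrote 3B at 0x10 = 311f1f
  after D2: wrote 6B at 0x0a = a00efa7f7964
query mem[0x11]=0x1f, mem[0x0c]=0xfa, mem[0x0d]=0x7f

MEM[0x11,0x0c,0x0d] = 1f fa 7f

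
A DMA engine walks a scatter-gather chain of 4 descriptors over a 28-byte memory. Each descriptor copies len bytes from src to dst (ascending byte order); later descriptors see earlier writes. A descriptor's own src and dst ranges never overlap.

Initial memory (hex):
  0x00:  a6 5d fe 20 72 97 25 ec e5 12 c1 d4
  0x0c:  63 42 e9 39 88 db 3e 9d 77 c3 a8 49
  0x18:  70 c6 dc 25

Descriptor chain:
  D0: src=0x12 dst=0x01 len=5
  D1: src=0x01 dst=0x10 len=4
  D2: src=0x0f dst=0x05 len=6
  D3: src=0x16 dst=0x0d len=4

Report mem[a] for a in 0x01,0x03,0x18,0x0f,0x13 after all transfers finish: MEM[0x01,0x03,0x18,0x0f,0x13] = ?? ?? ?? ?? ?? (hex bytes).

[0] 0x12->0x01 len=5 : 3e 9d 77 c3 a8
[1] 0x01->0x10 len=4 : 3e 9d 77 c3
[2] 0x0f->0x05 len=6 : 39 3e 9d 77 c3 77
[3] 0x16->0x0d len=4 : a8 49 70 c6
query mem[0x01]=0x3e, mem[0x03]=0x77, mem[0x18]=0x70, mem[0x0f]=0x70, mem[0x13]=0xc3

MEM[0x01,0x03,0x18,0x0f,0x13] = 3e 77 70 70 c3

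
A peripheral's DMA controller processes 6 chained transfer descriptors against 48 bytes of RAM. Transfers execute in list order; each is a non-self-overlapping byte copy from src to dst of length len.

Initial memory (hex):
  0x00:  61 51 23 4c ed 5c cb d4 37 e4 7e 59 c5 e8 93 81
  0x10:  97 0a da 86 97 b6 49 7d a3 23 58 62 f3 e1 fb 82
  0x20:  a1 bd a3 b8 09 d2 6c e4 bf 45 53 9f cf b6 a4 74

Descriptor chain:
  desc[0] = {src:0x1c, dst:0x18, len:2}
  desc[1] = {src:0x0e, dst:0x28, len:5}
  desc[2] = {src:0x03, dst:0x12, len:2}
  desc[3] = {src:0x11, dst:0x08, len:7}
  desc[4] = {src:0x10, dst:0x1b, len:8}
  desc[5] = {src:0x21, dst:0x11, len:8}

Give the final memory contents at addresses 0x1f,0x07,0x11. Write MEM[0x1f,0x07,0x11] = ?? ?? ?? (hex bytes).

#0 dst[0x18+2] := {0xf3,0xe1}
#1 dst[0x28+5] := {0x93,0x81,0x97,0x0a,0xda}
#2 dst[0x12+2] := {0x4c,0xed}
#3 dst[0x08+7] := {0x0a,0x4c,0xed,0x97,0xb6,0x49,0x7d}
#4 dst[0x1b+8] := {0x97,0x0a,0x4c,0xed,0x97,0xb6,0x49,0x7d}
#5 dst[0x11+8] := {0x49,0x7d,0xb8,0x09,0xd2,0x6c,0xe4,0x93}
query mem[0x1f]=0x97, mem[0x07]=0xd4, mem[0x11]=0x49

MEM[0x1f,0x07,0x11] = 97 d4 49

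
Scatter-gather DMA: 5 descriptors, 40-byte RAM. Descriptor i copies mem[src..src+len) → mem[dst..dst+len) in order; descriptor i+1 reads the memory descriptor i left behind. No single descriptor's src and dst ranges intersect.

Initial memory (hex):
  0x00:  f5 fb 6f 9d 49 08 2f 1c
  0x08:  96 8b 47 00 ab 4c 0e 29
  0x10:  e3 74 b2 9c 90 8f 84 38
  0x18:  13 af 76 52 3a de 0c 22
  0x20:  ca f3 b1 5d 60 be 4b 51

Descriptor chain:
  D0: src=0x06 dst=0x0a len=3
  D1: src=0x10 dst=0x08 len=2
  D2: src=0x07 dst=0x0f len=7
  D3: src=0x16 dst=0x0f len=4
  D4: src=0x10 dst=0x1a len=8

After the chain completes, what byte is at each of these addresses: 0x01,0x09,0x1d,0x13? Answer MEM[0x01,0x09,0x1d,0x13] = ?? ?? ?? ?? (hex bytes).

D0: mem[0x0a..0x0c] <- [2f 1c 96]
D1: mem[0x08..0x09] <- [e3 74]
D2: mem[0x0f..0x15] <- [1c e3 74 2f 1c 96 4c]
D3: mem[0x0f..0x12] <- [84 38 13 af]
D4: mem[0x1a..0x21] <- [38 13 af 1c 96 4c 84 38]
query mem[0x01]=0xfb, mem[0x09]=0x74, mem[0x1d]=0x1c, mem[0x13]=0x1c

MEM[0x01,0x09,0x1d,0x13] = fb 74 1c 1c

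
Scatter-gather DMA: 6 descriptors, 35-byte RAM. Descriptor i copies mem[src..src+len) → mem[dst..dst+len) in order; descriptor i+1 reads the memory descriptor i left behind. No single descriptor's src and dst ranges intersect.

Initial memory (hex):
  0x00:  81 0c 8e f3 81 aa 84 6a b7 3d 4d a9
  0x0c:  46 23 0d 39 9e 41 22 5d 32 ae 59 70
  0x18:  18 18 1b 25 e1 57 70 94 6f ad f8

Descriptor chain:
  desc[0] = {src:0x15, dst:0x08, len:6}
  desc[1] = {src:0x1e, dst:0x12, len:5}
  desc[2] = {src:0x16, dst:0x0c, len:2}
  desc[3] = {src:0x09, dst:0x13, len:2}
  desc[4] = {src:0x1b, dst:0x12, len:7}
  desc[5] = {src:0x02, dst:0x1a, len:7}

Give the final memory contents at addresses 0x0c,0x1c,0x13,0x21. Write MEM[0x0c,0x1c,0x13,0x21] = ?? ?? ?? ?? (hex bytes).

MEM[0x0c,0x1c,0x13,0x21] = f8 81 e1 ad

D0: mem[0x08..0x0d] <- [ae 59 70 18 18 1b]
D1: mem[0x12..0x16] <- [70 94 6f ad f8]
D2: mem[0x0c..0x0d] <- [f8 70]
D3: mem[0x13..0x14] <- [59 70]
D4: mem[0x12..0x18] <- [25 e1 57 70 94 6f ad]
D5: mem[0x1a..0x20] <- [8e f3 81 aa 84 6a ae]
query mem[0x0c]=0xf8, mem[0x1c]=0x81, mem[0x13]=0xe1, mem[0x21]=0xad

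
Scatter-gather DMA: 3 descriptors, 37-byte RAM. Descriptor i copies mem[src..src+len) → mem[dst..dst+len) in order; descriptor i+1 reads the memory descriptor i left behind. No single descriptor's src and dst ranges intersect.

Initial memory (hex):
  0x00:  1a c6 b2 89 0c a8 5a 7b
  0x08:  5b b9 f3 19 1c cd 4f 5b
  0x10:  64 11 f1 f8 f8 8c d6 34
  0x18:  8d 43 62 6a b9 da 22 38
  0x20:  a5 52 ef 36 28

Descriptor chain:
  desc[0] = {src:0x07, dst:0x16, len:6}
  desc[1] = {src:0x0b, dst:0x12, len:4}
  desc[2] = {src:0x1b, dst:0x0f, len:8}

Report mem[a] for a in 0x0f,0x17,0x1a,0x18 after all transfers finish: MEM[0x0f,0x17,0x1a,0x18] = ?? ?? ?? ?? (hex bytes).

MEM[0x0f,0x17,0x1a,0x18] = 1c 5b 19 b9

  after D0: wrote 6B at 0x16 = 7b5bb9f3191c
  after D1: wrote 4B at 0x12 = 191ccd4f
  after D2: wrote 8B at 0x0f = 1cb9da2238a552ef
query mem[0x0f]=0x1c, mem[0x17]=0x5b, mem[0x1a]=0x19, mem[0x18]=0xb9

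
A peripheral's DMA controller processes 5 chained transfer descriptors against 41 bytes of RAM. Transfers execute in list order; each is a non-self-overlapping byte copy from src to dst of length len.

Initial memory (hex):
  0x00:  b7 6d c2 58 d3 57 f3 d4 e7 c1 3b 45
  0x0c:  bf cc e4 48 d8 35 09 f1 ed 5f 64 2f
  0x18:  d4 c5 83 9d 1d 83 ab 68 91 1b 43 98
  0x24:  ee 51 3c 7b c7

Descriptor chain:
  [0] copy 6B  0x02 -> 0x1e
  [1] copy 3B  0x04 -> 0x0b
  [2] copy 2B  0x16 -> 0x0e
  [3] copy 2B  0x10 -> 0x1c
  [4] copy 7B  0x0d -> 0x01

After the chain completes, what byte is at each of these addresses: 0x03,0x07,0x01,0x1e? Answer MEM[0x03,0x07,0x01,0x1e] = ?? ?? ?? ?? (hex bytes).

[0] 0x02->0x1e len=6 : c2 58 d3 57 f3 d4
[1] 0x04->0x0b len=3 : d3 57 f3
[2] 0x16->0x0e len=2 : 64 2f
[3] 0x10->0x1c len=2 : d8 35
[4] 0x0d->0x01 len=7 : f3 64 2f d8 35 09 f1
query mem[0x03]=0x2f, mem[0x07]=0xf1, mem[0x01]=0xf3, mem[0x1e]=0xc2

MEM[0x03,0x07,0x01,0x1e] = 2f f1 f3 c2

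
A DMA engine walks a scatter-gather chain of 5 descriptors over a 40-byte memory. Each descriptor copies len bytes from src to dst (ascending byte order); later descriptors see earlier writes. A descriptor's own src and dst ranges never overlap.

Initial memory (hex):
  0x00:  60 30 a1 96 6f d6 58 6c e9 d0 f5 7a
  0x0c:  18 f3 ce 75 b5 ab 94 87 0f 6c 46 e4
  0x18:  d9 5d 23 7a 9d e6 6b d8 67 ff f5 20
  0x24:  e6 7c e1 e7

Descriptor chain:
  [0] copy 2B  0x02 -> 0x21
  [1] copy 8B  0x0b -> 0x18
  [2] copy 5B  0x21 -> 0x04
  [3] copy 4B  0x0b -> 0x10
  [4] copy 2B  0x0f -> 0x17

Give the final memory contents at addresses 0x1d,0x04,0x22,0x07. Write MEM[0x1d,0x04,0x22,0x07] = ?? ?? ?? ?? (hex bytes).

MEM[0x1d,0x04,0x22,0x07] = b5 a1 96 e6

#0 dst[0x21+2] := {0xa1,0x96}
#1 dst[0x18+8] := {0x7a,0x18,0xf3,0xce,0x75,0xb5,0xab,0x94}
#2 dst[0x04+5] := {0xa1,0x96,0x20,0xe6,0x7c}
#3 dst[0x10+4] := {0x7a,0x18,0xf3,0xce}
#4 dst[0x17+2] := {0x75,0x7a}
query mem[0x1d]=0xb5, mem[0x04]=0xa1, mem[0x22]=0x96, mem[0x07]=0xe6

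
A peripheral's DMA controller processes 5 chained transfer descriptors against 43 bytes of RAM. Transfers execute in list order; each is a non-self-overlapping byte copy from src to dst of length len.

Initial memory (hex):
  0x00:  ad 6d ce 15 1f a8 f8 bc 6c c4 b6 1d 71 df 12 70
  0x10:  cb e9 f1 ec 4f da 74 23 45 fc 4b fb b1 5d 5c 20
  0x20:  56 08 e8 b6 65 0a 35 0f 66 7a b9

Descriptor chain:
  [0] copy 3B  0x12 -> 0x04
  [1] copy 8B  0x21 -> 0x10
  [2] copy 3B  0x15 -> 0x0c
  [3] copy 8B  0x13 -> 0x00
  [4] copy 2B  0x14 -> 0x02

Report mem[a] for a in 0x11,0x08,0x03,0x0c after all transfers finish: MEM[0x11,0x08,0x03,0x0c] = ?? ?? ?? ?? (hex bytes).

D0: mem[0x04..0x06] <- [f1 ec 4f]
D1: mem[0x10..0x17] <- [08 e8 b6 65 0a 35 0f 66]
D2: mem[0x0c..0x0e] <- [35 0f 66]
D3: mem[0x00..0x07] <- [65 0a 35 0f 66 45 fc 4b]
D4: mem[0x02..0x03] <- [0a 35]
query mem[0x11]=0xe8, mem[0x08]=0x6c, mem[0x03]=0x35, mem[0x0c]=0x35

MEM[0x11,0x08,0x03,0x0c] = e8 6c 35 35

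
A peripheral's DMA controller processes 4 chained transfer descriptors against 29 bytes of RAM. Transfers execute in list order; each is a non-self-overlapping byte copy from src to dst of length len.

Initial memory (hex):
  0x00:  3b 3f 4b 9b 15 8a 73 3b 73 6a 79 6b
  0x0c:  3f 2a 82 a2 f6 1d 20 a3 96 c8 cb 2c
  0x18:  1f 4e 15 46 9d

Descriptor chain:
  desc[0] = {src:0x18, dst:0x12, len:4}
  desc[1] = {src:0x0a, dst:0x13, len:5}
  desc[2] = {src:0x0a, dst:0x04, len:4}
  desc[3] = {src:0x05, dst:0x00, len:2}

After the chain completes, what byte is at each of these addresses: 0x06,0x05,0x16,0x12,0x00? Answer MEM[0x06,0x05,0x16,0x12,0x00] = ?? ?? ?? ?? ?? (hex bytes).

MEM[0x06,0x05,0x16,0x12,0x00] = 3f 6b 2a 1f 6b

D0: mem[0x12..0x15] <- [1f 4e 15 46]
D1: mem[0x13..0x17] <- [79 6b 3f 2a 82]
D2: mem[0x04..0x07] <- [79 6b 3f 2a]
D3: mem[0x00..0x01] <- [6b 3f]
query mem[0x06]=0x3f, mem[0x05]=0x6b, mem[0x16]=0x2a, mem[0x12]=0x1f, mem[0x00]=0x6b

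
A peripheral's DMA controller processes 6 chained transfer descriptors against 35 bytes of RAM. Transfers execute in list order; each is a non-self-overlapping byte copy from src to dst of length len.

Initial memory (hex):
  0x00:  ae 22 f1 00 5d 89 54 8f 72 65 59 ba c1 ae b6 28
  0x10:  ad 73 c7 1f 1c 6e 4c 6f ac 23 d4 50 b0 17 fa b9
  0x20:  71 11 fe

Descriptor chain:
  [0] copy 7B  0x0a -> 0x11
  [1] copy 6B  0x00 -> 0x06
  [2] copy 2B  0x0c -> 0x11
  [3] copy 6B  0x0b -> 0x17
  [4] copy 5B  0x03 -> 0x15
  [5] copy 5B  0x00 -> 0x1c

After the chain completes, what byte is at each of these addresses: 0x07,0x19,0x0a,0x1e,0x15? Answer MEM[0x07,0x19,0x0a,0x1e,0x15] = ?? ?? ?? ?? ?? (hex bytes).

  after D0: wrote 7B at 0x11 = 59bac1aeb628ad
  after D1: wrote 6B at 0x06 = ae22f1005d89
  after D2: wrote 2B at 0x11 = c1ae
  after D3: wrote 6B at 0x17 = 89c1aeb628ad
  after D4: wrote 5B at 0x15 = 005d89ae22
  after D5: wrote 5B at 0x1c = ae22f1005d
query mem[0x07]=0x22, mem[0x19]=0x22, mem[0x0a]=0x5d, mem[0x1e]=0xf1, mem[0x15]=0x00

MEM[0x07,0x19,0x0a,0x1e,0x15] = 22 22 5d f1 00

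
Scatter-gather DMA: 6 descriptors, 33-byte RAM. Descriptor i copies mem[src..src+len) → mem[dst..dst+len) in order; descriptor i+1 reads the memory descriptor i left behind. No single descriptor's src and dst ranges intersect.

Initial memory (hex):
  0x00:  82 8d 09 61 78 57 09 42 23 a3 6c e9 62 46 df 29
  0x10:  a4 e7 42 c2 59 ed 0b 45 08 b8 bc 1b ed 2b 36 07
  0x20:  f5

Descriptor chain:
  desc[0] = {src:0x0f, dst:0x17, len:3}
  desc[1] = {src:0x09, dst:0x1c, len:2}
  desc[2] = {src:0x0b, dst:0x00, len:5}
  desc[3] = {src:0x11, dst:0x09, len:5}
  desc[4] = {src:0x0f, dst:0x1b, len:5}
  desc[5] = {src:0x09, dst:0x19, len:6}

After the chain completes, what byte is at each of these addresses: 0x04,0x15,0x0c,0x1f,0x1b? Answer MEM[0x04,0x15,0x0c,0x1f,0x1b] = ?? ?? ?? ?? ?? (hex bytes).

D0: mem[0x17..0x19] <- [29 a4 e7]
D1: mem[0x1c..0x1d] <- [a3 6c]
D2: mem[0x00..0x04] <- [e9 62 46 df 29]
D3: mem[0x09..0x0d] <- [e7 42 c2 59 ed]
D4: mem[0x1b..0x1f] <- [29 a4 e7 42 c2]
D5: mem[0x19..0x1e] <- [e7 42 c2 59 ed df]
query mem[0x04]=0x29, mem[0x15]=0xed, mem[0x0c]=0x59, mem[0x1f]=0xc2, mem[0x1b]=0xc2

MEM[0x04,0x15,0x0c,0x1f,0x1b] = 29 ed 59 c2 c2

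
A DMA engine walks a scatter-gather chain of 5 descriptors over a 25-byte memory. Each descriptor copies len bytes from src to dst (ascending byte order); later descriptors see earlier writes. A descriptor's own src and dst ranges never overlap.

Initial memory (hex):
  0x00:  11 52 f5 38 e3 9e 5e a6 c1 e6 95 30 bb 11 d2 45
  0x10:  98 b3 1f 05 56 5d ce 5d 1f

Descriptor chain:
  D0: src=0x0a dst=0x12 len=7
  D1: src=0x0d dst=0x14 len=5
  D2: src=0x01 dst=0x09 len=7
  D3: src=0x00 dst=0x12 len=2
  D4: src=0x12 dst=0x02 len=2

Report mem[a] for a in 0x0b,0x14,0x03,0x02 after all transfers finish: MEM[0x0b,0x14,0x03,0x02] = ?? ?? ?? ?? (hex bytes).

D0: mem[0x12..0x18] <- [95 30 bb 11 d2 45 98]
D1: mem[0x14..0x18] <- [11 d2 45 98 b3]
D2: mem[0x09..0x0f] <- [52 f5 38 e3 9e 5e a6]
D3: mem[0x12..0x13] <- [11 52]
D4: mem[0x02..0x03] <- [11 52]
query mem[0x0b]=0x38, mem[0x14]=0x11, mem[0x03]=0x52, mem[0x02]=0x11

MEM[0x0b,0x14,0x03,0x02] = 38 11 52 11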